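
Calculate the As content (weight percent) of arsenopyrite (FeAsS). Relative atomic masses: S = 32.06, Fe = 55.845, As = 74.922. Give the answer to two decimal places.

Molar mass of FeAsS: 1·55.845 + 1·74.922 + 1·32.06 = 162.827 g/mol.
Mass of As per formula unit: 1 × 74.922 = 74.922 g.
Weight fraction As = 74.922 / 162.827 = 0.4601.

46.01 weight percent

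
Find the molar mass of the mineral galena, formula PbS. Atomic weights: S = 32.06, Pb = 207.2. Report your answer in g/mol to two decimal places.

239.26 g/mol

Pb: 1 × 207.2 = 207.2000
S: 1 × 32.06 = 32.0600
Summing the contributions gives the formula mass.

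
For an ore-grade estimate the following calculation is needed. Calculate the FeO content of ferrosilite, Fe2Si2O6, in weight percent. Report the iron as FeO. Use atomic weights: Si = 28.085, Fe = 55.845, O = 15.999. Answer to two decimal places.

54.46 wt%

Formula mass = 263.854 g/mol.
2 Fe → 2.0000 mol FeO per formula unit; M(FeO) = 71.844, so FeO mass = 143.688 g.
143.688/263.854 × 100 = 54.46 wt%.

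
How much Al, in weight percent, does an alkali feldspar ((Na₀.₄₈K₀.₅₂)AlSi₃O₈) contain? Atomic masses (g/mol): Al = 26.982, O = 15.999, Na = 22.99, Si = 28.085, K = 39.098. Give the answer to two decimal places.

9.97 weight percent

Molar mass of (Na₀.₄₈K₀.₅₂)AlSi₃O₈: 0.48·22.99 + 0.52·39.098 + 1·26.982 + 3·28.085 + 8·15.999 = 270.595 g/mol.
Mass of Al per formula unit: 1 × 26.982 = 26.982 g.
Weight fraction Al = 26.982 / 270.595 = 0.0997.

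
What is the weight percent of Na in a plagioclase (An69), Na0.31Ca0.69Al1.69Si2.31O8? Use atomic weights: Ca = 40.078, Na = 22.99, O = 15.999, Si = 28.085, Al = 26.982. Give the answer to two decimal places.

Formula mass = 0.31×22.99 + 0.69×40.078 + 1.69×26.982 + 2.31×28.085 + 8×15.999 = 273.249 g/mol, of which 7.127 g is Na.
So Na makes up 7.127/273.249 = 0.0261 of the mass, i.e. 2.61%.

2.61 mass %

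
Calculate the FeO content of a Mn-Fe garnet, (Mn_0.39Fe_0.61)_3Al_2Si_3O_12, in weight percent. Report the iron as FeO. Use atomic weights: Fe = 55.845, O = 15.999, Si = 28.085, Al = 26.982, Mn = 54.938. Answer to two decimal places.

26.47 wt%

Formula mass = 496.681 g/mol.
1.83 Fe → 1.8300 mol FeO per formula unit; M(FeO) = 71.844, so FeO mass = 131.475 g.
131.475/496.681 × 100 = 26.47 wt%.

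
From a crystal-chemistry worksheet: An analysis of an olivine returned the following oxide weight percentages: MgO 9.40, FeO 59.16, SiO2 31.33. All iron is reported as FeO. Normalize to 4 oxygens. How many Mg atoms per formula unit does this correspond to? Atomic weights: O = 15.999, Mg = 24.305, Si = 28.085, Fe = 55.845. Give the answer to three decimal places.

MgO: 9.40/40.304 = 0.23323 mol → 0.23323 mol Mg, 0.23323 mol O.
FeO: 59.16/71.844 = 0.82345 mol → 0.82345 mol Fe, 0.82345 mol O.
SiO2: 31.33/60.083 = 0.52145 mol → 0.52145 mol Si, 1.04290 mol O.
Total oxygen = 2.09958 mol. Normalization factor = 4/2.09958 = 1.90514.
Mg per 4 O = 0.23323 × 1.90514 = 0.444.

0.444 Mg apfu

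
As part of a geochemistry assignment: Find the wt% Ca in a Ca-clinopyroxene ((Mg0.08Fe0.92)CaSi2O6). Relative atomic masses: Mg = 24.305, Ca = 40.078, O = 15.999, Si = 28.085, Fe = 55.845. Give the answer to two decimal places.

M((Mg0.08Fe0.92)CaSi2O6) = 245.564 g/mol.
Ca contributes 1 × 40.078 = 40.078 g per mole.
40.078/245.564 = 0.1632 → 16.32%.

16.32 weight percent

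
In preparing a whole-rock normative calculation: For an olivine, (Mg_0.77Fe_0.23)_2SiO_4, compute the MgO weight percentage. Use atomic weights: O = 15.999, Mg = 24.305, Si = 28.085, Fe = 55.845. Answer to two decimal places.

39.99 wt%

Molar mass of (Mg_0.77Fe_0.23)_2SiO_4 = 1.54*24.305 + 0.46*55.845 + 1*28.085 + 4*15.999 = 155.199 g/mol.
Each formula unit contains 1.54 Mg, equivalent to 1.54/1 = 1.5400 mol MgO.
M(MgO) = 1×24.305 + 1×15.999 = 40.304 g/mol.
Mass of MgO per formula unit = 1.5400 × 40.304 = 62.068 g.
MgO wt% = 62.068 / 155.199 × 100 = 39.99%.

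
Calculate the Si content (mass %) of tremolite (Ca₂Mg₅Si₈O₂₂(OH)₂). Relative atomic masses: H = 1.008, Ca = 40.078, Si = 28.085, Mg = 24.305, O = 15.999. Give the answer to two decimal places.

27.66 mass %

Formula mass = 2×40.078 + 5×24.305 + 8×28.085 + 24×15.999 + 2×1.008 = 812.353 g/mol, of which 224.680 g is Si.
So Si makes up 224.680/812.353 = 0.2766 of the mass, i.e. 27.66%.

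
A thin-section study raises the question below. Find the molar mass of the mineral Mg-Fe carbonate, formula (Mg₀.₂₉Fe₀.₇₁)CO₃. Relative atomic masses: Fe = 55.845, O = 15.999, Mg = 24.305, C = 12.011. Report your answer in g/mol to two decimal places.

106.71 g/mol

M = 0.29(24.305) + 0.71(55.845) + 1(12.011) + 3(15.999)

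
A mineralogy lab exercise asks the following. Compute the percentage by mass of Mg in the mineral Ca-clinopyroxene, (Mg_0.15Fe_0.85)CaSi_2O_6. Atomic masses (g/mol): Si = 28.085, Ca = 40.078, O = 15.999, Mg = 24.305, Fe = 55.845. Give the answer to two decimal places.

Formula mass = 0.15*24.305 + 0.85*55.845 + 1*40.078 + 2*28.085 + 6*15.999 = 243.356 g/mol, of which 3.646 g is Mg.
So Mg makes up 3.646/243.356 = 0.0150 of the mass, i.e. 1.50%.

1.50 mass %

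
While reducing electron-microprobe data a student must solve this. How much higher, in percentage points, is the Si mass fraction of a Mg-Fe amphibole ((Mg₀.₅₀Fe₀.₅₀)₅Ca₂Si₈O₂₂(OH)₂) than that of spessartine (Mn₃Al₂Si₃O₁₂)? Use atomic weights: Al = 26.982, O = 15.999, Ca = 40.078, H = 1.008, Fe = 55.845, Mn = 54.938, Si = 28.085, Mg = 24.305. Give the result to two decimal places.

First mineral: 224.680 g Si in 891.203 g formula = 25.21 wt% Si.
Second mineral: 84.255 g Si in 495.021 g formula = 17.02 wt% Si.
25.21% − 17.02% gives a difference of 8.19 percentage points.

8.19 percentage points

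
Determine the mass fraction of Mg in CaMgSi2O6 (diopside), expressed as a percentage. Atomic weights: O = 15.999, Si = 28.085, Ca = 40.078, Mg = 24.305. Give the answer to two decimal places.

Formula mass = 1*40.078 + 1*24.305 + 2*28.085 + 6*15.999 = 216.547 g/mol, of which 24.305 g is Mg.
So Mg makes up 24.305/216.547 = 0.1122 of the mass, i.e. 11.22%.

11.22 wt%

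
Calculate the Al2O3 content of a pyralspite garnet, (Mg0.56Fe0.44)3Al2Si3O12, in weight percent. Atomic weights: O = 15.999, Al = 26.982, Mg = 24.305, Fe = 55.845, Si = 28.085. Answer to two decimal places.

M((Mg0.56Fe0.44)3Al2Si3O12) = 444.755 g/mol; M(Al2O3) = 101.961 g/mol.
Moles Al2O3 per formula unit = 2 Al ÷ 2 = 1.0000.
Al2O3 fraction = (1.0000 × 101.961) / 444.755 = 101.961/444.755 = 0.2293.

22.93 wt%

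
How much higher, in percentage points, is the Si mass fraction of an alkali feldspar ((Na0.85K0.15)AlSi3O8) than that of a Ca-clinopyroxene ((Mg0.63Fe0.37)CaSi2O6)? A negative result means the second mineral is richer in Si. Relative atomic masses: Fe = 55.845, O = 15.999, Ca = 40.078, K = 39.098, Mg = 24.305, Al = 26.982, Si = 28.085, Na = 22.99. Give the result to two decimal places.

7.23 percentage points

First mineral: 84.255 g Si in 264.635 g formula = 31.84 wt% Si.
Second mineral: 56.170 g Si in 228.217 g formula = 24.61 wt% Si.
31.84% − 24.61% gives a difference of 7.23 percentage points.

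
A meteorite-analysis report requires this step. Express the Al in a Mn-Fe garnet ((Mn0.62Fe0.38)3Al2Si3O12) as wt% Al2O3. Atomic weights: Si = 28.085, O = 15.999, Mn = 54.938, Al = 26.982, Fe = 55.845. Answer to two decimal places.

20.55 wt%

Molar mass of (Mn0.62Fe0.38)3Al2Si3O12 = 1.86×54.938 + 1.14×55.845 + 2×26.982 + 3×28.085 + 12×15.999 = 496.055 g/mol.
Each formula unit contains 2 Al, equivalent to 2/2 = 1.0000 mol Al2O3.
M(Al2O3) = 2×26.982 + 3×15.999 = 101.961 g/mol.
Mass of Al2O3 per formula unit = 1.0000 × 101.961 = 101.961 g.
Al2O3 wt% = 101.961 / 496.055 × 100 = 20.55%.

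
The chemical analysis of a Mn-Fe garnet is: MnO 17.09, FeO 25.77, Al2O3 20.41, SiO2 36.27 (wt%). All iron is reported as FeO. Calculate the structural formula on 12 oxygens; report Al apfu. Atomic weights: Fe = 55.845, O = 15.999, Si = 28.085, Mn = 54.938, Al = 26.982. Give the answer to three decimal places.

1.996 Al apfu

MnO (M=70.937): mol = 0.24092; Mn = 0.24092, O = 0.24092.
FeO (M=71.844): mol = 0.35869; Fe = 0.35869, O = 0.35869.
Al2O3 (M=101.961): mol = 0.20017; Al = 0.40034, O = 0.60051.
SiO2 (M=60.083): mol = 0.60366; Si = 0.60366, O = 1.20732.
ΣO = 2.40744; factor = 12/ΣO = 4.98455.
Al apfu = 0.40034 × 4.98455 = 1.996.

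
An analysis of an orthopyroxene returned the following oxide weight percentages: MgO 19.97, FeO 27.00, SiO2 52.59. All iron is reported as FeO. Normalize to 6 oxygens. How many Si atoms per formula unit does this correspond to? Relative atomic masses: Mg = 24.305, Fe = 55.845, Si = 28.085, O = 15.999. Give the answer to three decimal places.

2.003 Si apfu

MgO: 19.97/40.304 = 0.49548 mol → 0.49548 mol Mg, 0.49548 mol O.
FeO: 27.00/71.844 = 0.37581 mol → 0.37581 mol Fe, 0.37581 mol O.
SiO2: 52.59/60.083 = 0.87529 mol → 0.87529 mol Si, 1.75058 mol O.
Total oxygen = 2.62187 mol. Normalization factor = 6/2.62187 = 2.28844.
Si per 6 O = 0.87529 × 2.28844 = 2.003.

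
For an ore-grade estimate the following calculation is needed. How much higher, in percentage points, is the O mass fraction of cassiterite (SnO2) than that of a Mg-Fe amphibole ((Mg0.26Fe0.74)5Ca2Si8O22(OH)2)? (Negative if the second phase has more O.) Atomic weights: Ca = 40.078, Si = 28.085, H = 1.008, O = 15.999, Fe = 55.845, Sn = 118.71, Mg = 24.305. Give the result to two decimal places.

First mineral: 31.998 g O in 150.708 g formula = 21.23 wt% O.
Second mineral: 383.976 g O in 929.051 g formula = 41.33 wt% O.
21.23% − 41.33% gives a difference of -20.10 percentage points.

-20.10 percentage points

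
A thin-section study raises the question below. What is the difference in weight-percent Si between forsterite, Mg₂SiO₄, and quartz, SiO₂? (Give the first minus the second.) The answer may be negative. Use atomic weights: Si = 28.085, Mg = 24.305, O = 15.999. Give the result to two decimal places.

M(Mg₂SiO₄) = 140.691 g/mol, so wt% Si = 28.085/140.691 × 100 = 19.96%.
M(SiO₂) = 60.083 g/mol, so wt% Si = 28.085/60.083 × 100 = 46.74%.
19.96 − 46.74 = -26.78 pp.

-26.78 percentage points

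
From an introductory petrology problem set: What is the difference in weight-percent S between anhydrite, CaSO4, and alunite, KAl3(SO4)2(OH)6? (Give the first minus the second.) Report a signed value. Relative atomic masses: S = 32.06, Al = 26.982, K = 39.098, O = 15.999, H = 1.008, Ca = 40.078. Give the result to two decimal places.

8.07 percentage points

M(CaSO4) = 136.134 g/mol, so wt% S = 32.060/136.134 × 100 = 23.55%.
M(KAl3(SO4)2(OH)6) = 414.198 g/mol, so wt% S = 64.120/414.198 × 100 = 15.48%.
23.55 − 15.48 = 8.07 pp.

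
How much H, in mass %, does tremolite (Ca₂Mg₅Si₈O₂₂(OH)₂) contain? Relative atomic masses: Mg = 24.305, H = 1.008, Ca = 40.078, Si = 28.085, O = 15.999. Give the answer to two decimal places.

0.25 mass %

M(Ca₂Mg₅Si₈O₂₂(OH)₂) = 812.353 g/mol.
H contributes 2 × 1.008 = 2.016 g per mole.
2.016/812.353 = 0.0025 → 0.25%.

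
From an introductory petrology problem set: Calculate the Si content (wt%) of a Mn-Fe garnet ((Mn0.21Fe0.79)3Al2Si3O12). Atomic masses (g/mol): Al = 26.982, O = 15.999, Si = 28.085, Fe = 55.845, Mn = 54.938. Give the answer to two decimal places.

M((Mn0.21Fe0.79)3Al2Si3O12) = 497.171 g/mol.
Si contributes 3 × 28.085 = 84.255 g per mole.
84.255/497.171 = 0.1695 → 16.95%.

16.95 wt%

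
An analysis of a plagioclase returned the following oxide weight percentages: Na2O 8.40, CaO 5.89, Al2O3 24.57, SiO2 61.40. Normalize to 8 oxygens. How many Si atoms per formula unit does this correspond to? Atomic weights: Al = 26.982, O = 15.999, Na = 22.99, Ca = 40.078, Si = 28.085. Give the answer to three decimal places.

2.718 Si apfu

8.40 wt% Na2O ÷ 61.979 g/mol = 0.13553 mol, giving 0.27106 Na and 0.13553 O.
5.89 wt% CaO ÷ 56.077 g/mol = 0.10503 mol, giving 0.10503 Ca and 0.10503 O.
24.57 wt% Al2O3 ÷ 101.961 g/mol = 0.24097 mol, giving 0.48194 Al and 0.72291 O.
61.40 wt% SiO2 ÷ 60.083 g/mol = 1.02192 mol, giving 1.02192 Si and 2.04384 O.
Oxygen sums to 3.00731; scaling by 8/3.00731 = 2.66018 puts the formula on 8 O.
Si: 1.02192 × 2.66018 = 2.718 atoms per formula unit.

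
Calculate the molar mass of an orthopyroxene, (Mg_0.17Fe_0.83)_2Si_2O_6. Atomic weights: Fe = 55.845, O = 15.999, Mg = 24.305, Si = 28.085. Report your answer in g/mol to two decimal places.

Mg: 0.34 × 24.305 = 8.2637
Fe: 1.66 × 55.845 = 92.7027
Si: 2 × 28.085 = 56.1700
O: 6 × 15.999 = 95.9940
Summing the contributions gives the formula mass.

253.13 g/mol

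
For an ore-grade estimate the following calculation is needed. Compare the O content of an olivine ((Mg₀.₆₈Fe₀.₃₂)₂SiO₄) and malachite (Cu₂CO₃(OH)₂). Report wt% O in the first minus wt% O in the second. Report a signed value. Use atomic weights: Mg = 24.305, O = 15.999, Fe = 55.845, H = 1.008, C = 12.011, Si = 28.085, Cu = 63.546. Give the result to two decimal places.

3.60 percentage points

O in (Mg₀.₆₈Fe₀.₃₂)₂SiO₄: molar mass 160.877 g/mol; 4×15.999 = 63.996 g → 39.78 wt%.
O in Cu₂CO₃(OH)₂: molar mass 221.114 g/mol; 5×15.999 = 79.995 g → 36.18 wt%.
Difference = 39.78 − 36.18 = 3.60 percentage points.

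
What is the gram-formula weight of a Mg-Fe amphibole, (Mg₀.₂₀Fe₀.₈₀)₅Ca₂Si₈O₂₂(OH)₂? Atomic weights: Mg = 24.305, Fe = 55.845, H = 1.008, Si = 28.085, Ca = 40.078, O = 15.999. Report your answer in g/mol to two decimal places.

Mg: 1 × 24.305 = 24.3050
Fe: 4 × 55.845 = 223.3800
Ca: 2 × 40.078 = 80.1560
Si: 8 × 28.085 = 224.6800
O: 24 × 15.999 = 383.9760
H: 2 × 1.008 = 2.0160
Summing the contributions gives the formula mass.

938.51 g/mol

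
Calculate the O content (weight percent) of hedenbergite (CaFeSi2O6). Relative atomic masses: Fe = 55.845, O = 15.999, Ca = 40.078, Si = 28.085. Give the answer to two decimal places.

38.69 weight percent

Molar mass of CaFeSi2O6: 1·40.078 + 1·55.845 + 2·28.085 + 6·15.999 = 248.087 g/mol.
Mass of O per formula unit: 6 × 15.999 = 95.994 g.
Weight fraction O = 95.994 / 248.087 = 0.3869.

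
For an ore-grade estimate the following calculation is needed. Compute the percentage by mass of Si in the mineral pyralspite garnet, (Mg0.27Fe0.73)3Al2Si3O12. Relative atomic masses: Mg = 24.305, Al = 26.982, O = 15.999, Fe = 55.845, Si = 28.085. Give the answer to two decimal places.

17.84 mass %

M((Mg0.27Fe0.73)3Al2Si3O12) = 472.195 g/mol.
Si contributes 3 × 28.085 = 84.255 g per mole.
84.255/472.195 = 0.1784 → 17.84%.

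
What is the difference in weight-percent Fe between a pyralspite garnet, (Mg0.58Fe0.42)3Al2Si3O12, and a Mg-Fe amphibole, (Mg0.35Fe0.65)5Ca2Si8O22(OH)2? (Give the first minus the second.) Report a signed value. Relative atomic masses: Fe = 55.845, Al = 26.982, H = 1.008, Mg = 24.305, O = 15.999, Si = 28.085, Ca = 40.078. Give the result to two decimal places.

M((Mg0.58Fe0.42)3Al2Si3O12) = 442.862 g/mol, so wt% Fe = 70.365/442.862 × 100 = 15.89%.
M((Mg0.35Fe0.65)5Ca2Si8O22(OH)2) = 914.858 g/mol, so wt% Fe = 181.496/914.858 × 100 = 19.84%.
15.89 − 19.84 = -3.95 pp.

-3.95 percentage points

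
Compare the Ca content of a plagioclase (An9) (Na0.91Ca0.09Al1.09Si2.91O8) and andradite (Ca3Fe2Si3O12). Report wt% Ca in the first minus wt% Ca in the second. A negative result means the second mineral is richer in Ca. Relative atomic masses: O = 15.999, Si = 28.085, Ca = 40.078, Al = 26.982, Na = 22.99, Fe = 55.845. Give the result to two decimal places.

First mineral: 3.607 g Ca in 263.658 g formula = 1.37 wt% Ca.
Second mineral: 120.234 g Ca in 508.167 g formula = 23.66 wt% Ca.
1.37% − 23.66% gives a difference of -22.29 percentage points.

-22.29 percentage points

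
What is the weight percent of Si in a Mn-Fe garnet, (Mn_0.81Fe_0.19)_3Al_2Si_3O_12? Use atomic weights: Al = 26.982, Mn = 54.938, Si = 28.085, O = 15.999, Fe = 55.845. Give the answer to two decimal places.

M((Mn_0.81Fe_0.19)_3Al_2Si_3O_12) = 495.538 g/mol.
Si contributes 3 × 28.085 = 84.255 g per mole.
84.255/495.538 = 0.1700 → 17.00%.

17.00 weight percent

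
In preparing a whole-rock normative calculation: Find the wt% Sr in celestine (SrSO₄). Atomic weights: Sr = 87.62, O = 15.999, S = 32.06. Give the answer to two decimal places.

47.70 mass %

Formula mass = 1·87.62 + 1·32.06 + 4·15.999 = 183.676 g/mol, of which 87.620 g is Sr.
So Sr makes up 87.620/183.676 = 0.4770 of the mass, i.e. 47.70%.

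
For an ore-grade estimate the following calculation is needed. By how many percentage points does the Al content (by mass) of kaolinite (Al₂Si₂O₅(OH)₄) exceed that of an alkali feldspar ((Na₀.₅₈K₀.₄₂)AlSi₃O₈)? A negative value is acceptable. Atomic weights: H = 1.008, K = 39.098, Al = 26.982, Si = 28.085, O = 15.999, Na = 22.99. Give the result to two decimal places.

Al in Al₂Si₂O₅(OH)₄: molar mass 258.157 g/mol; 2×26.982 = 53.964 g → 20.90 wt%.
Al in (Na₀.₅₈K₀.₄₂)AlSi₃O₈: molar mass 268.984 g/mol; 1×26.982 = 26.982 g → 10.03 wt%.
Difference = 20.90 − 10.03 = 10.87 percentage points.

10.87 percentage points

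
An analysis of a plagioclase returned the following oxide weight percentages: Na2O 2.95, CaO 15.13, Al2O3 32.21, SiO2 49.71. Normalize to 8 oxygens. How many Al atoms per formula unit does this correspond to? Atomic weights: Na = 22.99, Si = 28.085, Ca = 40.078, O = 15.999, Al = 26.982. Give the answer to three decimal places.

1.731 Al apfu

2.95 wt% Na2O ÷ 61.979 g/mol = 0.04760 mol, giving 0.09520 Na and 0.04760 O.
15.13 wt% CaO ÷ 56.077 g/mol = 0.26981 mol, giving 0.26981 Ca and 0.26981 O.
32.21 wt% Al2O3 ÷ 101.961 g/mol = 0.31591 mol, giving 0.63182 Al and 0.94773 O.
49.71 wt% SiO2 ÷ 60.083 g/mol = 0.82736 mol, giving 0.82736 Si and 1.65472 O.
Oxygen sums to 2.91986; scaling by 8/2.91986 = 2.73986 puts the formula on 8 O.
Al: 0.63182 × 2.73986 = 1.731 atoms per formula unit.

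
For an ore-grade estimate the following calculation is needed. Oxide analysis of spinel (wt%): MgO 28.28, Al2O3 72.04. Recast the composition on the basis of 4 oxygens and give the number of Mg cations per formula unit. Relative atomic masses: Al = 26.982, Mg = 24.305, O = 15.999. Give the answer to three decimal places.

MgO (M=40.304): mol = 0.70167; Mg = 0.70167, O = 0.70167.
Al2O3 (M=101.961): mol = 0.70654; Al = 1.41308, O = 2.11962.
ΣO = 2.82129; factor = 4/ΣO = 1.41779.
Mg apfu = 0.70167 × 1.41779 = 0.995.

0.995 Mg apfu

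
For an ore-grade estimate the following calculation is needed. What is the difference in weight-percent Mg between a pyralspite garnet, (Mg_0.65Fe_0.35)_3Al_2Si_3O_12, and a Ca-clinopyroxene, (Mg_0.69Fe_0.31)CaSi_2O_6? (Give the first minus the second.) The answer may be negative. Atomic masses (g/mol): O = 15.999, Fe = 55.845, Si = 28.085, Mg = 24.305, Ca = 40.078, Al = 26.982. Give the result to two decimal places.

Mg in (Mg_0.65Fe_0.35)_3Al_2Si_3O_12: molar mass 436.239 g/mol; 1.95×24.305 = 47.395 g → 10.86 wt%.
Mg in (Mg_0.69Fe_0.31)CaSi_2O_6: molar mass 226.324 g/mol; 0.69×24.305 = 16.770 g → 7.41 wt%.
Difference = 10.86 − 7.41 = 3.45 percentage points.

3.45 percentage points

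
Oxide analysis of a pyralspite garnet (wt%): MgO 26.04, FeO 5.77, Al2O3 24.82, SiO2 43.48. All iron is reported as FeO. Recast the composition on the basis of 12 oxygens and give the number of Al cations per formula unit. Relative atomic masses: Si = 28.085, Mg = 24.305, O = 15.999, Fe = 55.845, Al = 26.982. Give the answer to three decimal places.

MgO: 26.04/40.304 = 0.64609 mol → 0.64609 mol Mg, 0.64609 mol O.
FeO: 5.77/71.844 = 0.08031 mol → 0.08031 mol Fe, 0.08031 mol O.
Al2O3: 24.82/101.961 = 0.24343 mol → 0.48686 mol Al, 0.73029 mol O.
SiO2: 43.48/60.083 = 0.72367 mol → 0.72367 mol Si, 1.44734 mol O.
Total oxygen = 2.90403 mol. Normalization factor = 12/2.90403 = 4.13219.
Al per 12 O = 0.48686 × 4.13219 = 2.012.

2.012 Al apfu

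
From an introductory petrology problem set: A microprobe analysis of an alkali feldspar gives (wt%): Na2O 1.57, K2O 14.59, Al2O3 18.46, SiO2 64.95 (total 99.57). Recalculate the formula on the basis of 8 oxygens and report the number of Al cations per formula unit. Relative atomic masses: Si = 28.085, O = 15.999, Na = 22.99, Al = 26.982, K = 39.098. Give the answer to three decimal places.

Na2O (M=61.979): mol = 0.02533; Na = 0.05066, O = 0.02533.
K2O (M=94.195): mol = 0.15489; K = 0.30978, O = 0.15489.
Al2O3 (M=101.961): mol = 0.18105; Al = 0.36210, O = 0.54315.
SiO2 (M=60.083): mol = 1.08100; Si = 1.08100, O = 2.16200.
ΣO = 2.88537; factor = 8/ΣO = 2.77261.
Al apfu = 0.36210 × 2.77261 = 1.004.

1.004 Al apfu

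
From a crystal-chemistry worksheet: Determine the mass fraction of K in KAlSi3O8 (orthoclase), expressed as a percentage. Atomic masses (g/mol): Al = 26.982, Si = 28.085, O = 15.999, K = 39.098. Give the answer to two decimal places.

Molar mass of KAlSi3O8: 1·39.098 + 1·26.982 + 3·28.085 + 8·15.999 = 278.327 g/mol.
Mass of K per formula unit: 1 × 39.098 = 39.098 g.
Weight fraction K = 39.098 / 278.327 = 0.1405.

14.05 weight percent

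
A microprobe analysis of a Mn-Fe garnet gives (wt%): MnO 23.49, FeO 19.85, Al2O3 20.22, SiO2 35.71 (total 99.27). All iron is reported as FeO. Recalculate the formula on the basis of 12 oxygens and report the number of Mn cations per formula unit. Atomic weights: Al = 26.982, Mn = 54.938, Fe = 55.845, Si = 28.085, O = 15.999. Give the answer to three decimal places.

23.49 wt% MnO ÷ 70.937 g/mol = 0.33114 mol, giving 0.33114 Mn and 0.33114 O.
19.85 wt% FeO ÷ 71.844 g/mol = 0.27629 mol, giving 0.27629 Fe and 0.27629 O.
20.22 wt% Al2O3 ÷ 101.961 g/mol = 0.19831 mol, giving 0.39662 Al and 0.59493 O.
35.71 wt% SiO2 ÷ 60.083 g/mol = 0.59434 mol, giving 0.59434 Si and 1.18868 O.
Oxygen sums to 2.39104; scaling by 12/2.39104 = 5.01874 puts the formula on 12 O.
Mn: 0.33114 × 5.01874 = 1.662 atoms per formula unit.

1.662 Mn apfu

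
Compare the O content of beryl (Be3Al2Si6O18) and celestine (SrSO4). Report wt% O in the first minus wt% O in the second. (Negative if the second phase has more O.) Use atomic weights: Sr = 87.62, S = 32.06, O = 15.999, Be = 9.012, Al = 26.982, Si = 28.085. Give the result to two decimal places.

First mineral: 287.982 g O in 537.492 g formula = 53.58 wt% O.
Second mineral: 63.996 g O in 183.676 g formula = 34.84 wt% O.
53.58% − 34.84% gives a difference of 18.74 percentage points.

18.74 percentage points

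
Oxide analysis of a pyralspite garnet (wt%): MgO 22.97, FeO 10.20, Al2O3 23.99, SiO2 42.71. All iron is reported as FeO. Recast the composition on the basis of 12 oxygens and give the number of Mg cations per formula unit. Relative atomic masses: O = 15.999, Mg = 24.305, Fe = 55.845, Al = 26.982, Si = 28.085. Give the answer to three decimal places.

MgO: 22.97/40.304 = 0.56992 mol → 0.56992 mol Mg, 0.56992 mol O.
FeO: 10.20/71.844 = 0.14197 mol → 0.14197 mol Fe, 0.14197 mol O.
Al2O3: 23.99/101.961 = 0.23529 mol → 0.47058 mol Al, 0.70587 mol O.
SiO2: 42.71/60.083 = 0.71085 mol → 0.71085 mol Si, 1.42170 mol O.
Total oxygen = 2.83946 mol. Normalization factor = 12/2.83946 = 4.22616.
Mg per 12 O = 0.56992 × 4.22616 = 2.409.

2.409 Mg apfu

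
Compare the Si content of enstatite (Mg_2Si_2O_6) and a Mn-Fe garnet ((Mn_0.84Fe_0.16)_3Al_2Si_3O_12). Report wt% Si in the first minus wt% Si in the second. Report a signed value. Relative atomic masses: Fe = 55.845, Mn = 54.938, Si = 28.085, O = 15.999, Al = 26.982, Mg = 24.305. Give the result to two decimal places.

First mineral: 56.170 g Si in 200.774 g formula = 27.98 wt% Si.
Second mineral: 84.255 g Si in 495.456 g formula = 17.01 wt% Si.
27.98% − 17.01% gives a difference of 10.97 percentage points.

10.97 percentage points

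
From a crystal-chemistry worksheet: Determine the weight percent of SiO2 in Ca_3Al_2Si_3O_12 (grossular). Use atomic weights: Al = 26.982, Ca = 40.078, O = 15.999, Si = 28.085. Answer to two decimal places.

M(Ca_3Al_2Si_3O_12) = 450.441 g/mol; M(SiO2) = 60.083 g/mol.
Moles SiO2 per formula unit = 3 Si ÷ 1 = 3.0000.
SiO2 fraction = (3.0000 × 60.083) / 450.441 = 180.249/450.441 = 0.4002.

40.02 wt%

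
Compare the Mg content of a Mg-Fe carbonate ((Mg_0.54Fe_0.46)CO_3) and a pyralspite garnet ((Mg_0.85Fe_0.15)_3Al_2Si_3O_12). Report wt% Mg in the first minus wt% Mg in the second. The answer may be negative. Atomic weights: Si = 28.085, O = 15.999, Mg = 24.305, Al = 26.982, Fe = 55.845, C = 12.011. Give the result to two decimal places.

-1.57 percentage points

First mineral: 13.125 g Mg in 98.821 g formula = 13.28 wt% Mg.
Second mineral: 61.978 g Mg in 417.315 g formula = 14.85 wt% Mg.
13.28% − 14.85% gives a difference of -1.57 percentage points.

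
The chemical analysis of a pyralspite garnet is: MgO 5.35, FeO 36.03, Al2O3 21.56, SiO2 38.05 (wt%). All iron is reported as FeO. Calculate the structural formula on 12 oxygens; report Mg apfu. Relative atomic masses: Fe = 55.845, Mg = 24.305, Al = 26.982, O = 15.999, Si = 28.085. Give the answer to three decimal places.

0.628 Mg apfu

MgO (M=40.304): mol = 0.13274; Mg = 0.13274, O = 0.13274.
FeO (M=71.844): mol = 0.50150; Fe = 0.50150, O = 0.50150.
Al2O3 (M=101.961): mol = 0.21145; Al = 0.42290, O = 0.63435.
SiO2 (M=60.083): mol = 0.63329; Si = 0.63329, O = 1.26658.
ΣO = 2.53517; factor = 12/ΣO = 4.73341.
Mg apfu = 0.13274 × 4.73341 = 0.628.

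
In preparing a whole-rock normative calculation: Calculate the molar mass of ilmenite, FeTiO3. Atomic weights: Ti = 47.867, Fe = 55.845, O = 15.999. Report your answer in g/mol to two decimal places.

151.71 g/mol

Fe: 1 × 55.845 = 55.8450
Ti: 1 × 47.867 = 47.8670
O: 3 × 15.999 = 47.9970
Summing the contributions gives the formula mass.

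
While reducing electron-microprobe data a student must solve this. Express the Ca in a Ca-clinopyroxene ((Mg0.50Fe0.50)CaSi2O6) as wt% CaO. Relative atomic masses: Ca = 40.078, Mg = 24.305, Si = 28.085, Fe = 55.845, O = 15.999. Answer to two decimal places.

M((Mg0.50Fe0.50)CaSi2O6) = 232.317 g/mol; M(CaO) = 56.077 g/mol.
Moles CaO per formula unit = 1 Ca ÷ 1 = 1.0000.
CaO fraction = (1.0000 × 56.077) / 232.317 = 56.077/232.317 = 0.2414.

24.14 wt%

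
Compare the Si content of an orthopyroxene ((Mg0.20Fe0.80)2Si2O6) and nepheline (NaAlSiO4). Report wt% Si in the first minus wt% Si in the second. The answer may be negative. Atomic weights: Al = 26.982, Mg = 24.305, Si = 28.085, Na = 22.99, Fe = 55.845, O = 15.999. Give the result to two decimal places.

2.59 percentage points

M((Mg0.20Fe0.80)2Si2O6) = 251.238 g/mol, so wt% Si = 56.170/251.238 × 100 = 22.36%.
M(NaAlSiO4) = 142.053 g/mol, so wt% Si = 28.085/142.053 × 100 = 19.77%.
22.36 − 19.77 = 2.59 pp.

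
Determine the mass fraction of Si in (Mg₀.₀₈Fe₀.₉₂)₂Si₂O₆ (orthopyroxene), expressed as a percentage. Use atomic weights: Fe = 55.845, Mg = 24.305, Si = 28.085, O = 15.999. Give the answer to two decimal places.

Formula mass = 0.16*24.305 + 1.84*55.845 + 2*28.085 + 6*15.999 = 258.808 g/mol, of which 56.170 g is Si.
So Si makes up 56.170/258.808 = 0.2170 of the mass, i.e. 21.70%.

21.70 mass %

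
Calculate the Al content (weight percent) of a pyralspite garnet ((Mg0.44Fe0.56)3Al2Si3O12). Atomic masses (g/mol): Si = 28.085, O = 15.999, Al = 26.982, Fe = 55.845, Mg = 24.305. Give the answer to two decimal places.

11.83 weight percent

Molar mass of (Mg0.44Fe0.56)3Al2Si3O12: 1.32×24.305 + 1.68×55.845 + 2×26.982 + 3×28.085 + 12×15.999 = 456.109 g/mol.
Mass of Al per formula unit: 2 × 26.982 = 53.964 g.
Weight fraction Al = 53.964 / 456.109 = 0.1183.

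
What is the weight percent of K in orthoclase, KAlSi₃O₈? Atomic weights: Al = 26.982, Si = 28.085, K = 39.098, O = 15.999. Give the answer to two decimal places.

Formula mass = 1·39.098 + 1·26.982 + 3·28.085 + 8·15.999 = 278.327 g/mol, of which 39.098 g is K.
So K makes up 39.098/278.327 = 0.1405 of the mass, i.e. 14.05%.

14.05 mass %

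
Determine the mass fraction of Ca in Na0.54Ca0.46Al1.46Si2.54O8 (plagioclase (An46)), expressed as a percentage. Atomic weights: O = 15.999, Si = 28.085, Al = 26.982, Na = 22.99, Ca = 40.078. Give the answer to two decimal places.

Molar mass of Na0.54Ca0.46Al1.46Si2.54O8: 0.54·22.99 + 0.46·40.078 + 1.46·26.982 + 2.54·28.085 + 8·15.999 = 269.572 g/mol.
Mass of Ca per formula unit: 0.46 × 40.078 = 18.436 g.
Weight fraction Ca = 18.436 / 269.572 = 0.0684.

6.84 wt%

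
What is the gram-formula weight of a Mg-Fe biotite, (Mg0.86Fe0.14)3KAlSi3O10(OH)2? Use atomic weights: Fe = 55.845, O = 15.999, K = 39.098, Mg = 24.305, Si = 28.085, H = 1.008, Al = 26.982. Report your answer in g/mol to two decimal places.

430.50 g/mol

Mg: 2.58 × 24.305 = 62.7069
Fe: 0.42 × 55.845 = 23.4549
K: 1 × 39.098 = 39.0980
Al: 1 × 26.982 = 26.9820
Si: 3 × 28.085 = 84.2550
O: 12 × 15.999 = 191.9880
H: 2 × 1.008 = 2.0160
Summing the contributions gives the formula mass.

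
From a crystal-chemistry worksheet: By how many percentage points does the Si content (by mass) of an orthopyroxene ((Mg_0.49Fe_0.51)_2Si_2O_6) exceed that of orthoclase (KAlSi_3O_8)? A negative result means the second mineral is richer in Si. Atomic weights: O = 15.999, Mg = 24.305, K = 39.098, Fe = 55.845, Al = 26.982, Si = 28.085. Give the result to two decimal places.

First mineral: 56.170 g Si in 232.945 g formula = 24.11 wt% Si.
Second mineral: 84.255 g Si in 278.327 g formula = 30.27 wt% Si.
24.11% − 30.27% gives a difference of -6.16 percentage points.

-6.16 percentage points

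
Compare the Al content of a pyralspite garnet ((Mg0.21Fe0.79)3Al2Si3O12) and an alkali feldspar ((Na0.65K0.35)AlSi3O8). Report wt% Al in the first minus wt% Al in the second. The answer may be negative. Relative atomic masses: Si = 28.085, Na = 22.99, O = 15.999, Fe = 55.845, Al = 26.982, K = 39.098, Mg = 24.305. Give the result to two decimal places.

First mineral: 53.964 g Al in 477.872 g formula = 11.29 wt% Al.
Second mineral: 26.982 g Al in 267.857 g formula = 10.07 wt% Al.
11.29% − 10.07% gives a difference of 1.22 percentage points.

1.22 percentage points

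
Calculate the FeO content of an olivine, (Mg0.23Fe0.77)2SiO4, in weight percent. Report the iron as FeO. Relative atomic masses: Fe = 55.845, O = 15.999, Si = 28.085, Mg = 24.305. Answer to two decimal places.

58.46 wt%

Formula mass = 189.263 g/mol.
1.54 Fe → 1.5400 mol FeO per formula unit; M(FeO) = 71.844, so FeO mass = 110.640 g.
110.640/189.263 × 100 = 58.46 wt%.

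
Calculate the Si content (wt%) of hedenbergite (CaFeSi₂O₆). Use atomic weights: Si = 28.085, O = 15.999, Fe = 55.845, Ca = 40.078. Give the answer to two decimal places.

22.64 wt%

M(CaFeSi₂O₆) = 248.087 g/mol.
Si contributes 2 × 28.085 = 56.170 g per mole.
56.170/248.087 = 0.2264 → 22.64%.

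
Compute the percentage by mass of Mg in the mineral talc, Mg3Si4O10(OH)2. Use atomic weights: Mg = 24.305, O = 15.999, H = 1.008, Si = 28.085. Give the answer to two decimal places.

19.23 wt%

Molar mass of Mg3Si4O10(OH)2: 3·24.305 + 4·28.085 + 12·15.999 + 2·1.008 = 379.259 g/mol.
Mass of Mg per formula unit: 3 × 24.305 = 72.915 g.
Weight fraction Mg = 72.915 / 379.259 = 0.1923.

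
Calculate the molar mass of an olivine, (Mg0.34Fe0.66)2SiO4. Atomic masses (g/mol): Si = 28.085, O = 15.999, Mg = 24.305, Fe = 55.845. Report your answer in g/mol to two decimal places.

182.32 g/mol

The formula mass is the sum 0.68*24.305 + 1.32*55.845 + 1*28.085 + 4*15.999.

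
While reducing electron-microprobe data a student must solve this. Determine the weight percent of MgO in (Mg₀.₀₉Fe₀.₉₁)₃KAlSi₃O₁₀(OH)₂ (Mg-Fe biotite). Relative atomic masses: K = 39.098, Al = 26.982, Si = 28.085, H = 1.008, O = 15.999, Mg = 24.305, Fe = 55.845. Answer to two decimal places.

2.16 wt%

M((Mg₀.₀₉Fe₀.₉₁)₃KAlSi₃O₁₀(OH)₂) = 503.358 g/mol; M(MgO) = 40.304 g/mol.
Moles MgO per formula unit = 0.27 Mg ÷ 1 = 0.2700.
MgO fraction = (0.2700 × 40.304) / 503.358 = 10.882/503.358 = 0.0216.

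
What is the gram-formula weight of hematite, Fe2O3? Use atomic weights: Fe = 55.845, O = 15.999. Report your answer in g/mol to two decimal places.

159.69 g/mol

M = 2×55.845 + 3×15.999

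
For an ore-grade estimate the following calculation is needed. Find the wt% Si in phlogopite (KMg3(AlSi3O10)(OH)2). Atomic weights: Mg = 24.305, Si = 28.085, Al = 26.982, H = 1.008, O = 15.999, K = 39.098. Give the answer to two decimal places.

20.19 wt%

M(KMg3(AlSi3O10)(OH)2) = 417.254 g/mol.
Si contributes 3 × 28.085 = 84.255 g per mole.
84.255/417.254 = 0.2019 → 20.19%.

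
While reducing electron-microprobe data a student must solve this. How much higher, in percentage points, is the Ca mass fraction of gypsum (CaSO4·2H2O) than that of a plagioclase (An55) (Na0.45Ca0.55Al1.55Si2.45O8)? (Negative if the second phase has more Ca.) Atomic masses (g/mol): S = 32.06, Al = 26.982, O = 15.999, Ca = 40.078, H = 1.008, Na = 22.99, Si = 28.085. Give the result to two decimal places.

15.15 percentage points

M(CaSO4·2H2O) = 172.164 g/mol, so wt% Ca = 40.078/172.164 × 100 = 23.28%.
M(Na0.45Ca0.55Al1.55Si2.45O8) = 271.011 g/mol, so wt% Ca = 22.043/271.011 × 100 = 8.13%.
23.28 − 8.13 = 15.15 pp.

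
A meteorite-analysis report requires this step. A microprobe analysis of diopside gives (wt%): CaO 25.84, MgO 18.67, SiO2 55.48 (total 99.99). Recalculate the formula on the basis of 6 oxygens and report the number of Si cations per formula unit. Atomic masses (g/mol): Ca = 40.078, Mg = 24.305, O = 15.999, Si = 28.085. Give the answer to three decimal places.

CaO (M=56.077): mol = 0.46079; Ca = 0.46079, O = 0.46079.
MgO (M=40.304): mol = 0.46323; Mg = 0.46323, O = 0.46323.
SiO2 (M=60.083): mol = 0.92339; Si = 0.92339, O = 1.84678.
ΣO = 2.77080; factor = 6/ΣO = 2.16544.
Si apfu = 0.92339 × 2.16544 = 2.000.

2.000 Si apfu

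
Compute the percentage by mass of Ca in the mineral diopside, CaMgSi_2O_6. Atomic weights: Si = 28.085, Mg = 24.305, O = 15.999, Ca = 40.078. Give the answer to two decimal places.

18.51 mass %

Molar mass of CaMgSi_2O_6: 1×40.078 + 1×24.305 + 2×28.085 + 6×15.999 = 216.547 g/mol.
Mass of Ca per formula unit: 1 × 40.078 = 40.078 g.
Weight fraction Ca = 40.078 / 216.547 = 0.1851.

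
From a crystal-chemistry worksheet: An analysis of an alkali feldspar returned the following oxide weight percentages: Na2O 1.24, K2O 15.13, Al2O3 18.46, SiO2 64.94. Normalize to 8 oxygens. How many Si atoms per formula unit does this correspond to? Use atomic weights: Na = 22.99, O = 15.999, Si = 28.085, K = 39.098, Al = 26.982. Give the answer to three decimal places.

Na2O (M=61.979): mol = 0.02001; Na = 0.04002, O = 0.02001.
K2O (M=94.195): mol = 0.16062; K = 0.32124, O = 0.16062.
Al2O3 (M=101.961): mol = 0.18105; Al = 0.36210, O = 0.54315.
SiO2 (M=60.083): mol = 1.08084; Si = 1.08084, O = 2.16168.
ΣO = 2.88546; factor = 8/ΣO = 2.77252.
Si apfu = 1.08084 × 2.77252 = 2.997.

2.997 Si apfu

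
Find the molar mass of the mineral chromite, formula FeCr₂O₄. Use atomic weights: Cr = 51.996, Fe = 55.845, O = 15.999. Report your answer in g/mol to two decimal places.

M = 1(55.845) + 2(51.996) + 4(15.999)

223.83 g/mol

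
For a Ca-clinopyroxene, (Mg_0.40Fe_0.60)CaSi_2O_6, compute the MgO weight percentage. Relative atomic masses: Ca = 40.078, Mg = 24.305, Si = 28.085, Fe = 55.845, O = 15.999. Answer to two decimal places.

6.85 wt%

Molar mass of (Mg_0.40Fe_0.60)CaSi_2O_6 = 0.40*24.305 + 0.60*55.845 + 1*40.078 + 2*28.085 + 6*15.999 = 235.471 g/mol.
Each formula unit contains 0.40 Mg, equivalent to 0.40/1 = 0.4000 mol MgO.
M(MgO) = 1×24.305 + 1×15.999 = 40.304 g/mol.
Mass of MgO per formula unit = 0.4000 × 40.304 = 16.122 g.
MgO wt% = 16.122 / 235.471 × 100 = 6.85%.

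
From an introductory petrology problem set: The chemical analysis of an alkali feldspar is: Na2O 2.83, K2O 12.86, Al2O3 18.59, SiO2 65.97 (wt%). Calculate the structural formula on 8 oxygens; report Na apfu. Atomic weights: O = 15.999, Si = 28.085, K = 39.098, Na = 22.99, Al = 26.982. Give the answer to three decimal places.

0.250 Na apfu

Na2O: 2.83/61.979 = 0.04566 mol → 0.09132 mol Na, 0.04566 mol O.
K2O: 12.86/94.195 = 0.13653 mol → 0.27306 mol K, 0.13653 mol O.
Al2O3: 18.59/101.961 = 0.18232 mol → 0.36464 mol Al, 0.54696 mol O.
SiO2: 65.97/60.083 = 1.09798 mol → 1.09798 mol Si, 2.19596 mol O.
Total oxygen = 2.92511 mol. Normalization factor = 8/2.92511 = 2.73494.
Na per 8 O = 0.09132 × 2.73494 = 0.250.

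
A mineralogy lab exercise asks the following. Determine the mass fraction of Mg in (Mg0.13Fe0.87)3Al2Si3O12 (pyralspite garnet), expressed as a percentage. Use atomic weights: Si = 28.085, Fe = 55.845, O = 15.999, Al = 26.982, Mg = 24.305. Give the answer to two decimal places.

Formula mass = 0.39·24.305 + 2.61·55.845 + 2·26.982 + 3·28.085 + 12·15.999 = 485.441 g/mol, of which 9.479 g is Mg.
So Mg makes up 9.479/485.441 = 0.0195 of the mass, i.e. 1.95%.

1.95 wt%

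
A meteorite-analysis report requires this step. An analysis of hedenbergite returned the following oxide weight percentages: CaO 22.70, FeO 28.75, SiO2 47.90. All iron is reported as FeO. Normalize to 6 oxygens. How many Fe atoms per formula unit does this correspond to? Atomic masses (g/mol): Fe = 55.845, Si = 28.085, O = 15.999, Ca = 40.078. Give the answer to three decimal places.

1.001 Fe apfu

CaO: 22.70/56.077 = 0.40480 mol → 0.40480 mol Ca, 0.40480 mol O.
FeO: 28.75/71.844 = 0.40017 mol → 0.40017 mol Fe, 0.40017 mol O.
SiO2: 47.90/60.083 = 0.79723 mol → 0.79723 mol Si, 1.59446 mol O.
Total oxygen = 2.39943 mol. Normalization factor = 6/2.39943 = 2.50059.
Fe per 6 O = 0.40017 × 2.50059 = 1.001.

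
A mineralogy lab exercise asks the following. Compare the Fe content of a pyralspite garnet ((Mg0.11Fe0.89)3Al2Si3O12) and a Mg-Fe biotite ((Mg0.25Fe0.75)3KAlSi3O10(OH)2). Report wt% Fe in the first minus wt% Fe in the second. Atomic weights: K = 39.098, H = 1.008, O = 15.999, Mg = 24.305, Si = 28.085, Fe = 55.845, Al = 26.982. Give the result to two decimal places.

4.86 percentage points

M((Mg0.11Fe0.89)3Al2Si3O12) = 487.334 g/mol, so wt% Fe = 149.106/487.334 × 100 = 30.60%.
M((Mg0.25Fe0.75)3KAlSi3O10(OH)2) = 488.219 g/mol, so wt% Fe = 125.651/488.219 × 100 = 25.74%.
30.60 − 25.74 = 4.86 pp.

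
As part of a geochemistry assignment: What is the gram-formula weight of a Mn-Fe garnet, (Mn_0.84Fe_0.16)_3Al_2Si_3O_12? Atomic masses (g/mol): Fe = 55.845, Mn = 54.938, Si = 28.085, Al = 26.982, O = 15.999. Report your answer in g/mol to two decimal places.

Mn: 2.52 × 54.938 = 138.4438
Fe: 0.48 × 55.845 = 26.8056
Al: 2 × 26.982 = 53.9640
Si: 3 × 28.085 = 84.2550
O: 12 × 15.999 = 191.9880
Summing the contributions gives the formula mass.

495.46 g/mol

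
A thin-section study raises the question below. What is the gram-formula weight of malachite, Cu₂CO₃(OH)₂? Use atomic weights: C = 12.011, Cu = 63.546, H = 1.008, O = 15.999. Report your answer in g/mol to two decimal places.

221.11 g/mol

M = 2(63.546) + 1(12.011) + 5(15.999) + 2(1.008)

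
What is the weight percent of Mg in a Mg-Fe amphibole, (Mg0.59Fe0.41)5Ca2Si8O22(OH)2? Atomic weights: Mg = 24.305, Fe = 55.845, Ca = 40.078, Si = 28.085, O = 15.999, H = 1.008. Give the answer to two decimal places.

Molar mass of (Mg0.59Fe0.41)5Ca2Si8O22(OH)2: 2.95·24.305 + 2.05·55.845 + 2·40.078 + 8·28.085 + 24·15.999 + 2·1.008 = 877.010 g/mol.
Mass of Mg per formula unit: 2.95 × 24.305 = 71.700 g.
Weight fraction Mg = 71.700 / 877.010 = 0.0818.

8.18 wt%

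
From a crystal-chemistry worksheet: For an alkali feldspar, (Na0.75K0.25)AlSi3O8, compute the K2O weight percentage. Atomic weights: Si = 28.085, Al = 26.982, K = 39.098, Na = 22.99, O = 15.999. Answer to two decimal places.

M((Na0.75K0.25)AlSi3O8) = 266.246 g/mol; M(K2O) = 94.195 g/mol.
Moles K2O per formula unit = 0.25 K ÷ 2 = 0.1250.
K2O fraction = (0.1250 × 94.195) / 266.246 = 11.774/266.246 = 0.0442.

4.42 wt%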